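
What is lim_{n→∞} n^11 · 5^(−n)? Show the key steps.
lim = 0

Exponentials with base > 1 dominate every fixed polynomial: for any fixed c, n^c / 5^n → 0 as n → ∞ (e.g. by the ratio test, or by writing 5^n = e^(n ln 5) and noting e^(n ln 5) / n^c → ∞). Hence n^11 · 5^(−n) = n^11 / 5^n → 0.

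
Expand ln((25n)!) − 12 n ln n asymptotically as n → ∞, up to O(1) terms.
ln((25n)!) − 12 n ln n = 13 n ln n + 25(ln 25 − 1) n + (1/2) ln(2π·25n) + O(1/n)

Stirling: ln((25n)!) = 25n ln(25n) − 25n + (1/2) ln(2π·25n) + O(1/n).
Expand 25n ln(25n) = 25n (ln n + ln 25) = 25n ln n + 25n ln 25.
Subtract 12n ln n: leading term is (25 − 12) n ln n = 13 n ln n. The next term is 25n ln 25 − 25n = 25(ln 25 − 1) n. Then the (1/2) ln(2π·25n) correction.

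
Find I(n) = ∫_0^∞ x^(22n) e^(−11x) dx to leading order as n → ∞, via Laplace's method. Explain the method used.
I(n) ~ (sqrt(2π·22n) / 11) · (22n/(11e))^(22n)

Write the integrand as exp(22n ln x − 11x) and set f(x) = 22n ln x − 11x. Then f'(x) = 22n/x − 11 = 0 at x* = 22n/11, and f''(x*) = −22n/x*^2 = −11^2/(22n). Laplace's method (interior maximum) gives
  I(n) ~ e^(f(x*)) · sqrt(2π / |f''(x*)|)
        = exp(22n ln(22n/11) − 22n) · sqrt(2π · 22n / 11^2)
        = (22n/11)^(22n) e^(−22n) · sqrt(2π·22n) / 11
        = (sqrt(2π·22n) / 11) · (22n/(11e))^(22n).
This matches Γ(22n+1)/11^(22n+1) with Stirling applied to Γ.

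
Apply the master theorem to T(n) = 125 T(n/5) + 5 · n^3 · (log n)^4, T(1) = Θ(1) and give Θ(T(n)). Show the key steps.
T(n) = Θ(n^3 · (log n)^5)

Here log_5 125 = 3 and f(n) = 5 · n^3 · (log n)^4 = Θ(n^(log_5 125) · (log n)^4). This is the extended Case 2 of the master theorem (f matches the critical exponent up to log factors), giving T(n) = Θ(n^(log_5 125) · (log n)^(4+1)) = Θ(n^3 · (log n)^5).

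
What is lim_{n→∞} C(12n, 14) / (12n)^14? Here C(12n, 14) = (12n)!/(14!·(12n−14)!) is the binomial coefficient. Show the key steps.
lim = 1/14! = 1/87178291200

With N = 12n → ∞: C(N, 14) / N^14 = [N(N−1)…(N−13)] / (14! · N^14) = (1/14!) · 1 · (1 − 1/(12n)) · … · (1 − 13/(12n)). Each factor → 1 as N → ∞, so the limit is 1/14! = 1/87178291200.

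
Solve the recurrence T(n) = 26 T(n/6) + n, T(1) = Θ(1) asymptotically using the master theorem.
T(n) = Θ(n^(log_6 26))

Master theorem: compare f(n) = n to n^(log_6 26) where log_6 26 ≈ 1.818. Since 1 < log_6 26, we have f(n) = O(n^(log_6 26 − ε)) for some ε > 0 — Case 1. Hence T(n) = Θ(n^(log_6 26)).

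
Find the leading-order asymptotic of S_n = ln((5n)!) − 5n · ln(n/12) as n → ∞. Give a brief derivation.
S_n ~ 5n · (ln 60 − 1) + O(ln n)

Stirling: ln((5n)!) = 5n ln(5n) − 5n + O(ln n).
  S_n = 5n ln(5n) − 5n − 5n ln(n/12) + O(ln n)
      = 5n ln(5n) − 5n ln n + 5n ln 12 − 5n + O(ln n)
      = 5n ln 5 + 5n ln 12 − 5n + O(ln n)
      = 5n (ln 60 − 1) + O(ln n).
Numerically ln(60) − 1 ≈ 3.0943.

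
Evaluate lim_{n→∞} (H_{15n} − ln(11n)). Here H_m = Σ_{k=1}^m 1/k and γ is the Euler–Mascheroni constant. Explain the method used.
lim = ln(15/11) + γ

By Euler-Maclaurin, H_m = ln m + γ + O(1/m). So
  H_{15n} − ln(11n) = ln(15n) + γ − ln(11n) + O(1/n)
                       = ln(15/11) + γ + O(1/n).
Hence the limit is ln(15/11) + γ.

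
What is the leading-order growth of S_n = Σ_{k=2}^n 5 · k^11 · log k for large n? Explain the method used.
S_n ~ 5 · n^12 log n / 12 − 5 · n^12 / 144

By integral comparison, S_n = ∫_1^n 5 · x^11 · log x dx + O(n^11 · log n). For the integral, ∫ x^11 log x dx = n^12 log n / 12 − n^12/144 (integration by parts). Hence S_n ~ 5 · n^12 log n / 12 − 5 · n^12 / 144.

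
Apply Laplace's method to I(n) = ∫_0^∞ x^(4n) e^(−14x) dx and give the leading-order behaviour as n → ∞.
I(n) ~ (sqrt(2π·4n) / 14) · (4n/(14e))^(4n)

Write the integrand as exp(4n ln x − 14x) and set f(x) = 4n ln x − 14x. Then f'(x) = 4n/x − 14 = 0 at x* = 4n/14, and f''(x*) = −4n/x*^2 = −14^2/(4n). Laplace's method (interior maximum) gives
  I(n) ~ e^(f(x*)) · sqrt(2π / |f''(x*)|)
        = exp(4n ln(4n/14) − 4n) · sqrt(2π · 4n / 14^2)
        = (4n/14)^(4n) e^(−4n) · sqrt(2π·4n) / 14
        = (sqrt(2π·4n) / 14) · (4n/(14e))^(4n).
This matches Γ(4n+1)/14^(4n+1) with Stirling applied to Γ.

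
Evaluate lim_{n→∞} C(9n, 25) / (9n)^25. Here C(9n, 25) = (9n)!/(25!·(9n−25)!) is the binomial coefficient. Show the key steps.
lim = 1/25! = 1/15511210043330985984000000

With N = 9n → ∞: C(N, 25) / N^25 = [N(N−1)…(N−24)] / (25! · N^25) = (1/25!) · 1 · (1 − 1/(9n)) · … · (1 − 24/(9n)). Each factor → 1 as N → ∞, so the limit is 1/25! = 1/15511210043330985984000000.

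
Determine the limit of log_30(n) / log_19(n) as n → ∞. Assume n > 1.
lim = ln(19) / ln(30) = log_30(19)

Change of base: log_30(n) = ln n / ln 30 and log_19(n) = ln n / ln 19. The ratio is (ln n / ln 30) · (ln 19 / ln n) = ln 19 / ln 30, a constant independent of n. So the limit is ln 19 / ln 30 = log_30(19).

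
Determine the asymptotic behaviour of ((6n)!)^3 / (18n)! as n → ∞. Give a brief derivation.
((6n)!)^3/(18n)! ~ ((2π·6n)^(2/2) / sqrt(3)) · 3^(−3·6n)  →  0

Write N = 6n. Stirling: N! ~ sqrt(2π N)(N/e)^N and (3N)! ~ sqrt(2π·3N)·(3N/e)^(3N).
  (N!)^3/(3N)! ~ (2π N)^(3/2) (N/e)^(3N) / [sqrt(2π·3N) (3N/e)^(3N)]
     = (2π N)^(3/2) / sqrt(2π·3N) · (N/(3N))^(3N)
     = (2π N)^((3−1)/2) / sqrt(3) · 3^(−3N).
Since 3^3 > 1, the factor 3^(−3N) decays exponentially, so the ratio → 0. Substituting N = 6n gives the stated form.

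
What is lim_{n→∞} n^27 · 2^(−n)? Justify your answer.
lim = 0

Exponentials with base > 1 dominate every fixed polynomial: for any fixed c, n^c / 2^n → 0 as n → ∞ (e.g. by the ratio test, or by writing 2^n = e^(n ln 2) and noting e^(n ln 2) / n^c → ∞). Hence n^27 · 2^(−n) = n^27 / 2^n → 0.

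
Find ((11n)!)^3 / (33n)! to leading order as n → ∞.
((11n)!)^3/(33n)! ~ ((2π·11n)^(2/2) / sqrt(3)) · 3^(−3·11n)  →  0

Write N = 11n. Stirling: N! ~ sqrt(2π N)(N/e)^N and (3N)! ~ sqrt(2π·3N)·(3N/e)^(3N).
  (N!)^3/(3N)! ~ (2π N)^(3/2) (N/e)^(3N) / [sqrt(2π·3N) (3N/e)^(3N)]
     = (2π N)^(3/2) / sqrt(2π·3N) · (N/(3N))^(3N)
     = (2π N)^((3−1)/2) / sqrt(3) · 3^(−3N).
Since 3^3 > 1, the factor 3^(−3N) decays exponentially, so the ratio → 0. Substituting N = 11n gives the stated form.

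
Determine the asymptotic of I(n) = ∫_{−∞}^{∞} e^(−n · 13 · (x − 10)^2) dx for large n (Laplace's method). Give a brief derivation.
I(n) = sqrt(π/(13n))

Here φ(x) = 13 · (x − 10)^2 has its unique minimum at x* = 10 with φ(x*) = 0 and φ''(x*) = 26. Laplace's method gives
  I(n) ~ e^(−n φ(x*)) · sqrt(2π / (n · φ''(x*))) = sqrt(2π / (26n)) = sqrt(π/(13n)).
This is exact: substituting u = (x − 10)·sqrt(13n) gives I(n) = (1/sqrt(13n)) ∫_{−∞}^{∞} e^(−u^2) du = sqrt(π/(13n)).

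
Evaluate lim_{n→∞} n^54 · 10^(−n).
lim = 0

Exponentials with base > 1 dominate every fixed polynomial: for any fixed c, n^c / 10^n → 0 as n → ∞ (e.g. by the ratio test, or by writing 10^n = e^(n ln 10) and noting e^(n ln 10) / n^c → ∞). Hence n^54 · 10^(−n) = n^54 / 10^n → 0.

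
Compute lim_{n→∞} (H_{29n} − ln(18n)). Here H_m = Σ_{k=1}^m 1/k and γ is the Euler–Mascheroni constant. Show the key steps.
lim = ln(29/18) + γ

By Euler-Maclaurin, H_m = ln m + γ + O(1/m). So
  H_{29n} − ln(18n) = ln(29n) + γ − ln(18n) + O(1/n)
                       = ln(29/18) + γ + O(1/n).
Hence the limit is ln(29/18) + γ.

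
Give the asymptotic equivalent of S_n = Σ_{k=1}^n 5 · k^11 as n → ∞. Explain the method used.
S_n ~ 5 · n^12 / 12

By integral comparison (Euler-Maclaurin), Σ_{k=1}^n 5 · k^11 = 5 · ∫_0^n x^11 dx + O(n^11) = 5 · n^12/12 + O(n^11). (Equivalently, Faulhaber's formula gives the same leading term.)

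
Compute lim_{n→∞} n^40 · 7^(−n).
lim = 0

Exponentials with base > 1 dominate every fixed polynomial: for any fixed c, n^c / 7^n → 0 as n → ∞ (e.g. by the ratio test, or by writing 7^n = e^(n ln 7) and noting e^(n ln 7) / n^c → ∞). Hence n^40 · 7^(−n) = n^40 / 7^n → 0.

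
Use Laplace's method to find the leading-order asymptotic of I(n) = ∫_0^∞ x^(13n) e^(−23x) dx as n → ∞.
I(n) ~ (sqrt(2π·13n) / 23) · (13n/(23e))^(13n)

Write the integrand as exp(13n ln x − 23x) and set f(x) = 13n ln x − 23x. Then f'(x) = 13n/x − 23 = 0 at x* = 13n/23, and f''(x*) = −13n/x*^2 = −23^2/(13n). Laplace's method (interior maximum) gives
  I(n) ~ e^(f(x*)) · sqrt(2π / |f''(x*)|)
        = exp(13n ln(13n/23) − 13n) · sqrt(2π · 13n / 23^2)
        = (13n/23)^(13n) e^(−13n) · sqrt(2π·13n) / 23
        = (sqrt(2π·13n) / 23) · (13n/(23e))^(13n).
This matches Γ(13n+1)/23^(13n+1) with Stirling applied to Γ.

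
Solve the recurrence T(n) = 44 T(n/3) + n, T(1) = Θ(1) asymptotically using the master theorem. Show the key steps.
T(n) = Θ(n^(log_3 44))

Master theorem: compare f(n) = n to n^(log_3 44) where log_3 44 ≈ 3.445. Since 1 < log_3 44, we have f(n) = O(n^(log_3 44 − ε)) for some ε > 0 — Case 1. Hence T(n) = Θ(n^(log_3 44)).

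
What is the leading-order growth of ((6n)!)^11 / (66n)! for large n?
((6n)!)^11/(66n)! ~ ((2π·6n)^(10/2) / sqrt(11)) · 11^(−11·6n)  →  0

Write N = 6n. Stirling: N! ~ sqrt(2π N)(N/e)^N and (11N)! ~ sqrt(2π·11N)·(11N/e)^(11N).
  (N!)^11/(11N)! ~ (2π N)^(11/2) (N/e)^(11N) / [sqrt(2π·11N) (11N/e)^(11N)]
     = (2π N)^(11/2) / sqrt(2π·11N) · (N/(11N))^(11N)
     = (2π N)^((11−1)/2) / sqrt(11) · 11^(−11N).
Since 11^11 > 1, the factor 11^(−11N) decays exponentially, so the ratio → 0. Substituting N = 6n gives the stated form.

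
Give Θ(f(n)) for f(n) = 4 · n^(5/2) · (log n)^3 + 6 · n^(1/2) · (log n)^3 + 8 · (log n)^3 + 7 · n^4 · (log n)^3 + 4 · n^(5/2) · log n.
f(n) ∈ Θ(n^4 · (log n)^3)

Compare the terms by growth order. For large n, n^a · (log n)^b dominates n^a' · (log n)^b' iff a > a', or (a = a' and b > b'). Ranking the 5 terms shows the dominant one is 7 · n^4 · (log n)^3. Hence f(n) ∈ Θ(n^4 · (log n)^3).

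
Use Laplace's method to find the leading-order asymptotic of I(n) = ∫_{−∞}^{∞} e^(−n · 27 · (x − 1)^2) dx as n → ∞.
I(n) = sqrt(π/(27n))

Here φ(x) = 27 · (x − 1)^2 has its unique minimum at x* = 1 with φ(x*) = 0 and φ''(x*) = 54. Laplace's method gives
  I(n) ~ e^(−n φ(x*)) · sqrt(2π / (n · φ''(x*))) = sqrt(2π / (54n)) = sqrt(π/(27n)).
This is exact: substituting u = (x − 1)·sqrt(27n) gives I(n) = (1/sqrt(27n)) ∫_{−∞}^{∞} e^(−u^2) du = sqrt(π/(27n)).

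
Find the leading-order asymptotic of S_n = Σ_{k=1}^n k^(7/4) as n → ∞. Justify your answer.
S_n ~ (4/11) · n^(11/4)

Integral comparison: Σ_{k=1}^n k^(7/4) = ∫_0^n x^(7/4) dx + O(n^(7/4)). The integral is n^(1 + 7/4) / (1 + 7/4) = n^((7+4)/4) / ((7+4)/4) = (4/11) · n^(11/4).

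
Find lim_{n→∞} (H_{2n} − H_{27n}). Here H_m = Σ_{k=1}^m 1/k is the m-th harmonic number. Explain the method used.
lim = ln(2/27)

Euler-Maclaurin gives H_m = ln m + γ + 1/(2m) + O(1/m^2). The γ and O(1/m) terms cancel in the difference:
  H_{2n} − H_{27n} = ln(2n) − ln(27n) + O(1/n) = ln(2/27) + O(1/n).
Hence the limit is ln(2/27).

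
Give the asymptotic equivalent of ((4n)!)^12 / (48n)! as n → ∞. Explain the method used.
((4n)!)^12/(48n)! ~ ((2π·4n)^(11/2) / sqrt(12)) · 12^(−12·4n)  →  0

Write N = 4n. Stirling: N! ~ sqrt(2π N)(N/e)^N and (12N)! ~ sqrt(2π·12N)·(12N/e)^(12N).
  (N!)^12/(12N)! ~ (2π N)^(12/2) (N/e)^(12N) / [sqrt(2π·12N) (12N/e)^(12N)]
     = (2π N)^(12/2) / sqrt(2π·12N) · (N/(12N))^(12N)
     = (2π N)^((12−1)/2) / sqrt(12) · 12^(−12N).
Since 12^12 > 1, the factor 12^(−12N) decays exponentially, so the ratio → 0. Substituting N = 4n gives the stated form.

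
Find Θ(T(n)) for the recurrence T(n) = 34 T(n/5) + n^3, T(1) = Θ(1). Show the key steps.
T(n) = Θ(n^3)

log_5 34 ≈ 2.191. f(n) = n^3 dominates n^(log_5 34) since 3 > 2.191, and the regularity condition a·f(n/b) = 34·(n/5)^3 = (34/125)·n^3 ≤ c·f(n) holds with c = 34/125 ≈ 0.272 < 1. So this is Case 3: T(n) = Θ(f(n)) = Θ(n^3).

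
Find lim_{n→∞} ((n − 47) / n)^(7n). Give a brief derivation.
lim = e^(−329)

Rewrite as (1 − 47/n)^(7n). By the standard limit (1 + x/n)^n → e^x, we have (1 − 47/n)^n → e^(−47), and raising to the 7th power gives e^(−329).
More precisely, ln[(1 − 47/n)^(7n)] = 7n · ln(1 − 47/n) = 7n · (-47/n + O(1/n^2)) = -329 + O(1/n) → -329.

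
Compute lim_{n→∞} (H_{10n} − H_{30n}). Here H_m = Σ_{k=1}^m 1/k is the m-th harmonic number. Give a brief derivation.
lim = ln(10/30) = −ln 3

Euler-Maclaurin gives H_m = ln m + γ + 1/(2m) + O(1/m^2). The γ and O(1/m) terms cancel in the difference:
  H_{10n} − H_{30n} = ln(10n) − ln(30n) + O(1/n) = ln(10/30) + O(1/n).
Hence the limit is ln(10/30) = −ln 3.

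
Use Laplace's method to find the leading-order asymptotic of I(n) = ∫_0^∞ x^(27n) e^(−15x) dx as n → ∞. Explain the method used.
I(n) ~ (sqrt(2π·27n) / 15) · (27n/(15e))^(27n)

Write the integrand as exp(27n ln x − 15x) and set f(x) = 27n ln x − 15x. Then f'(x) = 27n/x − 15 = 0 at x* = 27n/15, and f''(x*) = −27n/x*^2 = −15^2/(27n). Laplace's method (interior maximum) gives
  I(n) ~ e^(f(x*)) · sqrt(2π / |f''(x*)|)
        = exp(27n ln(27n/15) − 27n) · sqrt(2π · 27n / 15^2)
        = (27n/15)^(27n) e^(−27n) · sqrt(2π·27n) / 15
        = (sqrt(2π·27n) / 15) · (27n/(15e))^(27n).
This matches Γ(27n+1)/15^(27n+1) with Stirling applied to Γ.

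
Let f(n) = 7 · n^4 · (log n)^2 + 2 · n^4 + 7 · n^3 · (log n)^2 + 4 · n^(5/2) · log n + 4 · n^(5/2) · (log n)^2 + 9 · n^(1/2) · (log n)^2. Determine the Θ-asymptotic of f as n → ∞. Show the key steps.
f(n) ∈ Θ(n^4 · (log n)^2)

Compare the terms by growth order. For large n, n^a · (log n)^b dominates n^a' · (log n)^b' iff a > a', or (a = a' and b > b'). Ranking the 6 terms shows the dominant one is 7 · n^4 · (log n)^2. Hence f(n) ∈ Θ(n^4 · (log n)^2).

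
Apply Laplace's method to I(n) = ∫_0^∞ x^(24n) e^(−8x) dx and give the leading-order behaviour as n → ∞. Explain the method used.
I(n) ~ (sqrt(2π·24n) / 8) · (24n/(8e))^(24n)

Write the integrand as exp(24n ln x − 8x) and set f(x) = 24n ln x − 8x. Then f'(x) = 24n/x − 8 = 0 at x* = 24n/8, and f''(x*) = −24n/x*^2 = −8^2/(24n). Laplace's method (interior maximum) gives
  I(n) ~ e^(f(x*)) · sqrt(2π / |f''(x*)|)
        = exp(24n ln(24n/8) − 24n) · sqrt(2π · 24n / 8^2)
        = (24n/8)^(24n) e^(−24n) · sqrt(2π·24n) / 8
        = (sqrt(2π·24n) / 8) · (24n/(8e))^(24n).
This matches Γ(24n+1)/8^(24n+1) with Stirling applied to Γ.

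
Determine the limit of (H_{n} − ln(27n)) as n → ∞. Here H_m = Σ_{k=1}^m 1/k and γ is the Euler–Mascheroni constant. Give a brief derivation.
lim = −ln 27 + γ

By Euler-Maclaurin, H_m = ln m + γ + O(1/m). So
  H_{n} − ln(27n) = ln(n) + γ − ln(27n) + O(1/n)
                       = ln(1/27) + γ + O(1/n).
Hence the limit is ln(1/27) + γ.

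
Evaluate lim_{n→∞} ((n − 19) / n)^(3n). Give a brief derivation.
lim = e^(−57)

Rewrite as (1 − 19/n)^(3n). By the standard limit (1 + x/n)^n → e^x, we have (1 − 19/n)^n → e^(−19), and raising to the 3rd power gives e^(−57).
More precisely, ln[(1 − 19/n)^(3n)] = 3n · ln(1 − 19/n) = 3n · (-19/n + O(1/n^2)) = -57 + O(1/n) → -57.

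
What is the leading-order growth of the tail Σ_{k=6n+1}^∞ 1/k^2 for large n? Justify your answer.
Σ_{k>6n} 1/k^2 ~ 1/(1 · (6n))

Compare to the integral: ∫_{6n}^∞ x^(−2) dx = [−x^(−1)/1]_{6n}^∞ = 1/((2−1)·(6n)). Euler-Maclaurin then gives
  Σ_{k>6n} 1/k^2 = ∫_{6n}^∞ dx/x^2 − 1/(2·(6n)^2) + O(1/(6n)^3).
(Equivalently this is ζ(2) − Σ_{k≤6n} 1/k^2.)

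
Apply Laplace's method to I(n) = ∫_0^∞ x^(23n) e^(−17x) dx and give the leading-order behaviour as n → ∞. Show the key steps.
I(n) ~ (sqrt(2π·23n) / 17) · (23n/(17e))^(23n)

Write the integrand as exp(23n ln x − 17x) and set f(x) = 23n ln x − 17x. Then f'(x) = 23n/x − 17 = 0 at x* = 23n/17, and f''(x*) = −23n/x*^2 = −17^2/(23n). Laplace's method (interior maximum) gives
  I(n) ~ e^(f(x*)) · sqrt(2π / |f''(x*)|)
        = exp(23n ln(23n/17) − 23n) · sqrt(2π · 23n / 17^2)
        = (23n/17)^(23n) e^(−23n) · sqrt(2π·23n) / 17
        = (sqrt(2π·23n) / 17) · (23n/(17e))^(23n).
This matches Γ(23n+1)/17^(23n+1) with Stirling applied to Γ.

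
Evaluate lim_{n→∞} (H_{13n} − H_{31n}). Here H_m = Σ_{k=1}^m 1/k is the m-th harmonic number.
lim = ln(13/31)

Euler-Maclaurin gives H_m = ln m + γ + 1/(2m) + O(1/m^2). The γ and O(1/m) terms cancel in the difference:
  H_{13n} − H_{31n} = ln(13n) − ln(31n) + O(1/n) = ln(13/31) + O(1/n).
Hence the limit is ln(13/31).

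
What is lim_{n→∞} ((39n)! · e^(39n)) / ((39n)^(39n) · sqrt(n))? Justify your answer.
lim = sqrt(2π·39)

Stirling: (39n)! ~ sqrt(2π·39n) · (39n/e)^(39n). Hence
  (39n)! · e^(39n) / (39n)^(39n) ~ sqrt(2π·39n).
Dividing by sqrt(n): sqrt(2π·39n) / sqrt(n) = sqrt(2π·39) · n^((1−1)/2), so the limit is sqrt(2π·39).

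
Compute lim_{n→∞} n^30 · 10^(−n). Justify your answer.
lim = 0

Exponentials with base > 1 dominate every fixed polynomial: for any fixed c, n^c / 10^n → 0 as n → ∞ (e.g. by the ratio test, or by writing 10^n = e^(n ln 10) and noting e^(n ln 10) / n^c → ∞). Hence n^30 · 10^(−n) = n^30 / 10^n → 0.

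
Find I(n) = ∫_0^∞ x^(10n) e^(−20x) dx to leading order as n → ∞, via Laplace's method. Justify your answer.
I(n) ~ (sqrt(2π·10n) / 20) · (10n/(20e))^(10n)

Write the integrand as exp(10n ln x − 20x) and set f(x) = 10n ln x − 20x. Then f'(x) = 10n/x − 20 = 0 at x* = 10n/20, and f''(x*) = −10n/x*^2 = −20^2/(10n). Laplace's method (interior maximum) gives
  I(n) ~ e^(f(x*)) · sqrt(2π / |f''(x*)|)
        = exp(10n ln(10n/20) − 10n) · sqrt(2π · 10n / 20^2)
        = (10n/20)^(10n) e^(−10n) · sqrt(2π·10n) / 20
        = (sqrt(2π·10n) / 20) · (10n/(20e))^(10n).
This matches Γ(10n+1)/20^(10n+1) with Stirling applied to Γ.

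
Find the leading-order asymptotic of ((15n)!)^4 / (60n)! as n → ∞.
((15n)!)^4/(60n)! ~ ((2π·15n)^(3/2) / 2) · 4^(−4·15n)  →  0

Write N = 15n. Stirling: N! ~ sqrt(2π N)(N/e)^N and (4N)! ~ sqrt(2π·4N)·(4N/e)^(4N).
  (N!)^4/(4N)! ~ (2π N)^(4/2) (N/e)^(4N) / [sqrt(2π·4N) (4N/e)^(4N)]
     = (2π N)^(4/2) / sqrt(2π·4N) · (N/(4N))^(4N)
     = (2π N)^((4−1)/2) / 2 · 4^(−4N).
Since 4^4 > 1, the factor 4^(−4N) decays exponentially, so the ratio → 0. Substituting N = 15n gives the stated form.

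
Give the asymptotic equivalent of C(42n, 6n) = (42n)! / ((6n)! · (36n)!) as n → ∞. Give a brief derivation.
C(42n, 6n) ~ (823543/46656)^(6n) · sqrt(7/(12π·6n))

Write N = 6n. Apply Stirling to each factorial:
  (7N)! ~ sqrt(2π·7N) · (7N/e)^(7N),
  N! ~ sqrt(2π N) · (N/e)^N,
  (6N)! ~ sqrt(2π·6N) · (6N/e)^(6N).
The exponential factors combine to (7N)^(7N) / (N^N · (6N)^(6N)) = 7^(7N)/6^(6N) = (7^7/6^6)^N = (823543/46656)^N.
The square-root prefactors combine to sqrt(2π·7N) / (sqrt(2π N)·sqrt(2π·6N)) = sqrt(7 / (2π·6·N)) = sqrt(7/(12π·6n)).
Substituting N = 6n: C(42n, 6n) ~ (823543/46656)^(6n) · sqrt(7/(12π·6n)).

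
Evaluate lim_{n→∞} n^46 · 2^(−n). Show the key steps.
lim = 0

Exponentials with base > 1 dominate every fixed polynomial: for any fixed c, n^c / 2^n → 0 as n → ∞ (e.g. by the ratio test, or by writing 2^n = e^(n ln 2) and noting e^(n ln 2) / n^c → ∞). Hence n^46 · 2^(−n) = n^46 / 2^n → 0.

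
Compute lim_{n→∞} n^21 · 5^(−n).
lim = 0

Exponentials with base > 1 dominate every fixed polynomial: for any fixed c, n^c / 5^n → 0 as n → ∞ (e.g. by the ratio test, or by writing 5^n = e^(n ln 5) and noting e^(n ln 5) / n^c → ∞). Hence n^21 · 5^(−n) = n^21 / 5^n → 0.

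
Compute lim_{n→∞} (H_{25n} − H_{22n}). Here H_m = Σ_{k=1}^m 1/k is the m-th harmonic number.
lim = ln(25/22)

Euler-Maclaurin gives H_m = ln m + γ + 1/(2m) + O(1/m^2). The γ and O(1/m) terms cancel in the difference:
  H_{25n} − H_{22n} = ln(25n) − ln(22n) + O(1/n) = ln(25/22) + O(1/n).
Hence the limit is ln(25/22).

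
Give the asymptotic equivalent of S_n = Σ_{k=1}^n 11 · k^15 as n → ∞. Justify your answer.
S_n ~ 11 · n^16 / 16

By integral comparison (Euler-Maclaurin), Σ_{k=1}^n 11 · k^15 = 11 · ∫_0^n x^15 dx + O(n^15) = 11 · n^16/16 + O(n^15). (Equivalently, Faulhaber's formula gives the same leading term.)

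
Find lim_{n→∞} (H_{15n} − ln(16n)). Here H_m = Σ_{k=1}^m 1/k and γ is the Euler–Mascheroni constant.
lim = ln(15/16) + γ

By Euler-Maclaurin, H_m = ln m + γ + O(1/m). So
  H_{15n} − ln(16n) = ln(15n) + γ − ln(16n) + O(1/n)
                       = ln(15/16) + γ + O(1/n).
Hence the limit is ln(15/16) + γ.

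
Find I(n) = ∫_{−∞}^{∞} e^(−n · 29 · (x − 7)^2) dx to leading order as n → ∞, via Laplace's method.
I(n) = sqrt(π/(29n))

Here φ(x) = 29 · (x − 7)^2 has its unique minimum at x* = 7 with φ(x*) = 0 and φ''(x*) = 58. Laplace's method gives
  I(n) ~ e^(−n φ(x*)) · sqrt(2π / (n · φ''(x*))) = sqrt(2π / (58n)) = sqrt(π/(29n)).
This is exact: substituting u = (x − 7)·sqrt(29n) gives I(n) = (1/sqrt(29n)) ∫_{−∞}^{∞} e^(−u^2) du = sqrt(π/(29n)).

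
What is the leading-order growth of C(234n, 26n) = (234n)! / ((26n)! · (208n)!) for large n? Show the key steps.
C(234n, 26n) ~ (387420489/16777216)^(26n) · sqrt(9/(16π·26n))

Write N = 26n. Apply Stirling to each factorial:
  (9N)! ~ sqrt(2π·9N) · (9N/e)^(9N),
  N! ~ sqrt(2π N) · (N/e)^N,
  (8N)! ~ sqrt(2π·8N) · (8N/e)^(8N).
The exponential factors combine to (9N)^(9N) / (N^N · (8N)^(8N)) = 9^(9N)/8^(8N) = (9^9/8^8)^N = (387420489/16777216)^N.
The square-root prefactors combine to sqrt(2π·9N) / (sqrt(2π N)·sqrt(2π·8N)) = sqrt(9 / (2π·8·N)) = sqrt(9/(16π·26n)).
Substituting N = 26n: C(234n, 26n) ~ (387420489/16777216)^(26n) · sqrt(9/(16π·26n)).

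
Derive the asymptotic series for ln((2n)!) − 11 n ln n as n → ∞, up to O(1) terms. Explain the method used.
ln((2n)!) − 11 n ln n = −9 n ln n + 2(ln 2 − 1) n + (1/2) ln(2π·2n) + O(1/n)

Stirling: ln((2n)!) = 2n ln(2n) − 2n + (1/2) ln(2π·2n) + O(1/n).
Expand 2n ln(2n) = 2n (ln n + ln 2) = 2n ln n + 2n ln 2.
Subtract 11n ln n: leading term is (2 − 11) n ln n = −9 n ln n. The next term is 2n ln 2 − 2n = 2(ln 2 − 1) n. Then the (1/2) ln(2π·2n) correction.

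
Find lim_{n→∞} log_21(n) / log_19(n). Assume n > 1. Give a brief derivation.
lim = ln(19) / ln(21) = log_21(19)

Change of base: log_21(n) = ln n / ln 21 and log_19(n) = ln n / ln 19. The ratio is (ln n / ln 21) · (ln 19 / ln n) = ln 19 / ln 21, a constant independent of n. So the limit is ln 19 / ln 21 = log_21(19).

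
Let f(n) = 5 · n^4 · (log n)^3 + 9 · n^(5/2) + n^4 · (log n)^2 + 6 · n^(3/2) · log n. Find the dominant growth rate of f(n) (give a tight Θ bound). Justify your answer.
f(n) ∈ Θ(n^4 · (log n)^3)

Compare the terms by growth order. For large n, n^a · (log n)^b dominates n^a' · (log n)^b' iff a > a', or (a = a' and b > b'). Ranking the 4 terms shows the dominant one is 5 · n^4 · (log n)^3. Hence f(n) ∈ Θ(n^4 · (log n)^3).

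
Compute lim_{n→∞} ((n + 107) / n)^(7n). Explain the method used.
lim = e^749

Rewrite as (1 + 107/n)^(7n). By the standard limit (1 + x/n)^n → e^x, we have (1 + 107/n)^n → e^107, and raising to the 7th power gives e^749.
More precisely, ln[(1 + 107/n)^(7n)] = 7n · ln(1 + 107/n) = 7n · (107/n + O(1/n^2)) = 749 + O(1/n) → 749.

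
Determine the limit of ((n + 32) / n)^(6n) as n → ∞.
lim = e^192

Rewrite as (1 + 32/n)^(6n). By the standard limit (1 + x/n)^n → e^x, we have (1 + 32/n)^n → e^32, and raising to the 6th power gives e^192.
More precisely, ln[(1 + 32/n)^(6n)] = 6n · ln(1 + 32/n) = 6n · (32/n + O(1/n^2)) = 192 + O(1/n) → 192.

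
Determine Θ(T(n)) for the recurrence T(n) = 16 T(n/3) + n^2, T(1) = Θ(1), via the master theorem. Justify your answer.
T(n) = Θ(n^(log_3 16))

Master theorem: compare f(n) = n^2 to n^(log_3 16) where log_3 16 ≈ 2.524. Since 2 < log_3 16, we have f(n) = O(n^(log_3 16 − ε)) for some ε > 0 — Case 1. Hence T(n) = Θ(n^(log_3 16)).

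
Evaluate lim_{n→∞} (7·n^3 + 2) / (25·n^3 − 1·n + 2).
lim = 7/25

For large n the leading n^3 terms dominate both numerator and denominator. Dividing top and bottom by n^3, every other term tends to 0, leaving 7/25.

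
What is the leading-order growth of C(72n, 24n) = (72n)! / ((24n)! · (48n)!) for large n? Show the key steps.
C(72n, 24n) ~ (27/4)^(24n) · sqrt(3/(4π·24n))

Write N = 24n. Apply Stirling to each factorial:
  (3N)! ~ sqrt(2π·3N) · (3N/e)^(3N),
  N! ~ sqrt(2π N) · (N/e)^N,
  (2N)! ~ sqrt(2π·2N) · (2N/e)^(2N).
The exponential factors combine to (3N)^(3N) / (N^N · (2N)^(2N)) = 3^(3N)/2^(2N) = (3^3/2^2)^N = (27/4)^N.
The square-root prefactors combine to sqrt(2π·3N) / (sqrt(2π N)·sqrt(2π·2N)) = sqrt(3 / (2π·2·N)) = sqrt(3/(4π·24n)).
Substituting N = 24n: C(72n, 24n) ~ (27/4)^(24n) · sqrt(3/(4π·24n)).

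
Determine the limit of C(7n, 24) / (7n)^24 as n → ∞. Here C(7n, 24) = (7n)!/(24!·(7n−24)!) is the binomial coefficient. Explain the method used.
lim = 1/24! = 1/620448401733239439360000

With N = 7n → ∞: C(N, 24) / N^24 = [N(N−1)…(N−23)] / (24! · N^24) = (1/24!) · 1 · (1 − 1/(7n)) · … · (1 − 23/(7n)). Each factor → 1 as N → ∞, so the limit is 1/24! = 1/620448401733239439360000.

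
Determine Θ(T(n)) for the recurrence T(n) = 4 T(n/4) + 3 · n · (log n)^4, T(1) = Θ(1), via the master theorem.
T(n) = Θ(n · (log n)^5)

Here log_4 4 = 1 and f(n) = 3 · n · (log n)^4 = Θ(n^(log_4 4) · (log n)^4). This is the extended Case 2 of the master theorem (f matches the critical exponent up to log factors), giving T(n) = Θ(n^(log_4 4) · (log n)^(4+1)) = Θ(n · (log n)^5).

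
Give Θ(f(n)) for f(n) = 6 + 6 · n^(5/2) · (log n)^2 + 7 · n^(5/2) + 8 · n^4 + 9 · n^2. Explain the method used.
f(n) ∈ Θ(n^4)

Compare the terms by growth order. For large n, n^a · (log n)^b dominates n^a' · (log n)^b' iff a > a', or (a = a' and b > b'). Ranking the 5 terms shows the dominant one is 8 · n^4. Hence f(n) ∈ Θ(n^4).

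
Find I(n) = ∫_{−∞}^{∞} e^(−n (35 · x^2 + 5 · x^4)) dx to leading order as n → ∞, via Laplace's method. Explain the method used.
I(n) ~ sqrt(π/(35n))

φ(x) = 35 · x^2 + 5 · x^4 has its unique global minimum at x* = 0 (since φ'(x) = 70x + 20x^3 = 0 only at x = 0 for real x with both coefficients positive, and φ → ∞ as |x| → ∞). At x* = 0, φ(0) = 0 and φ''(0) = 70. Laplace's method then gives
  I(n) ~ sqrt(2π / (n · φ''(0))) · e^(−n φ(0)) = sqrt(2π / (70n)) = sqrt(π/(35n)).
The 5 · x^4 term contributes only at subleading order (an O(1/n) relative correction).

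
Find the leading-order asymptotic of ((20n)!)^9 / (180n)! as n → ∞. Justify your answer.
((20n)!)^9/(180n)! ~ ((2π·20n)^(8/2) / 3) · 9^(−9·20n)  →  0

Write N = 20n. Stirling: N! ~ sqrt(2π N)(N/e)^N and (9N)! ~ sqrt(2π·9N)·(9N/e)^(9N).
  (N!)^9/(9N)! ~ (2π N)^(9/2) (N/e)^(9N) / [sqrt(2π·9N) (9N/e)^(9N)]
     = (2π N)^(9/2) / sqrt(2π·9N) · (N/(9N))^(9N)
     = (2π N)^((9−1)/2) / 3 · 9^(−9N).
Since 9^9 > 1, the factor 9^(−9N) decays exponentially, so the ratio → 0. Substituting N = 20n gives the stated form.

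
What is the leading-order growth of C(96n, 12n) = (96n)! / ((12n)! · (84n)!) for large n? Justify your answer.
C(96n, 12n) ~ (16777216/823543)^(12n) · sqrt(4/(7π·12n))

Write N = 12n. Apply Stirling to each factorial:
  (8N)! ~ sqrt(2π·8N) · (8N/e)^(8N),
  N! ~ sqrt(2π N) · (N/e)^N,
  (7N)! ~ sqrt(2π·7N) · (7N/e)^(7N).
The exponential factors combine to (8N)^(8N) / (N^N · (7N)^(7N)) = 8^(8N)/7^(7N) = (8^8/7^7)^N = (16777216/823543)^N.
The square-root prefactors combine to sqrt(2π·8N) / (sqrt(2π N)·sqrt(2π·7N)) = sqrt(8 / (2π·7·N)) = sqrt(4/(7π·12n)).
Substituting N = 12n: C(96n, 12n) ~ (16777216/823543)^(12n) · sqrt(4/(7π·12n)).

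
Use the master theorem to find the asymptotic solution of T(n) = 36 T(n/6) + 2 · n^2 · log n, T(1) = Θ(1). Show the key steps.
T(n) = Θ(n^2 · (log n)^2)

Here log_6 36 = 2 and f(n) = 2 · n^2 · log n = Θ(n^(log_6 36) · (log n)^1). This is the extended Case 2 of the master theorem (f matches the critical exponent up to log factors), giving T(n) = Θ(n^(log_6 36) · (log n)^(1+1)) = Θ(n^2 · (log n)^2).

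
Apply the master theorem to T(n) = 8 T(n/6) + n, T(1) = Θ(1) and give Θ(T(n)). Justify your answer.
T(n) = Θ(n^(log_6 8))

Master theorem: compare f(n) = n to n^(log_6 8) where log_6 8 ≈ 1.161. Since 1 < log_6 8, we have f(n) = O(n^(log_6 8 − ε)) for some ε > 0 — Case 1. Hence T(n) = Θ(n^(log_6 8)).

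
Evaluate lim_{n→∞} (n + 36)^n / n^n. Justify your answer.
lim = e^36

Rewrite as (1 + 36/n)^(n). By the standard limit (1 + x/n)^n → e^x, we have (1 + 36/n)^n → e^36, and raising to the 1st power gives e^36.
More precisely, ln[(1 + 36/n)^(n)] = n · ln(1 + 36/n) = n · (36/n + O(1/n^2)) = 36 + O(1/n) → 36.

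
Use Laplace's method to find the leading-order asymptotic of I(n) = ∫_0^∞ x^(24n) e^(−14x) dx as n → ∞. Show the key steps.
I(n) ~ (sqrt(2π·24n) / 14) · (24n/(14e))^(24n)

Write the integrand as exp(24n ln x − 14x) and set f(x) = 24n ln x − 14x. Then f'(x) = 24n/x − 14 = 0 at x* = 24n/14, and f''(x*) = −24n/x*^2 = −14^2/(24n). Laplace's method (interior maximum) gives
  I(n) ~ e^(f(x*)) · sqrt(2π / |f''(x*)|)
        = exp(24n ln(24n/14) − 24n) · sqrt(2π · 24n / 14^2)
        = (24n/14)^(24n) e^(−24n) · sqrt(2π·24n) / 14
        = (sqrt(2π·24n) / 14) · (24n/(14e))^(24n).
This matches Γ(24n+1)/14^(24n+1) with Stirling applied to Γ.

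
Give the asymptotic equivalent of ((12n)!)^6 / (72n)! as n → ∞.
((12n)!)^6/(72n)! ~ ((2π·12n)^(5/2) / sqrt(6)) · 6^(−6·12n)  →  0

Write N = 12n. Stirling: N! ~ sqrt(2π N)(N/e)^N and (6N)! ~ sqrt(2π·6N)·(6N/e)^(6N).
  (N!)^6/(6N)! ~ (2π N)^(6/2) (N/e)^(6N) / [sqrt(2π·6N) (6N/e)^(6N)]
     = (2π N)^(6/2) / sqrt(2π·6N) · (N/(6N))^(6N)
     = (2π N)^((6−1)/2) / sqrt(6) · 6^(−6N).
Since 6^6 > 1, the factor 6^(−6N) decays exponentially, so the ratio → 0. Substituting N = 12n gives the stated form.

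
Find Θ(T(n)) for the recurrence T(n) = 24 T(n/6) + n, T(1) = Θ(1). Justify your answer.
T(n) = Θ(n^(log_6 24))

Master theorem: compare f(n) = n to n^(log_6 24) where log_6 24 ≈ 1.774. Since 1 < log_6 24, we have f(n) = O(n^(log_6 24 − ε)) for some ε > 0 — Case 1. Hence T(n) = Θ(n^(log_6 24)).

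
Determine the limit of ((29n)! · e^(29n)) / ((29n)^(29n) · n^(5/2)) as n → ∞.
lim = 0

Stirling: (29n)! ~ sqrt(2π·29n) · (29n/e)^(29n). Hence
  (29n)! · e^(29n) / (29n)^(29n) ~ sqrt(2π·29n).
Dividing by n^(5/2): sqrt(2π·29n) / n^(5/2) = sqrt(2π·29) · n^((1−5)/2), so the expression behaves like sqrt(2π·29) · n^((1−5)/2) → 0.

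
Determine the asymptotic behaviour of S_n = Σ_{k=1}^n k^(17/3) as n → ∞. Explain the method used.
S_n ~ (3/20) · n^(20/3)

Integral comparison: Σ_{k=1}^n k^(17/3) = ∫_0^n x^(17/3) dx + O(n^(17/3)). The integral is n^(1 + 17/3) / (1 + 17/3) = n^((17+3)/3) / ((17+3)/3) = (3/20) · n^(20/3).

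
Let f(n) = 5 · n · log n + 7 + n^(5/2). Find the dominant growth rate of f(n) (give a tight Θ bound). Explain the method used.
f(n) ∈ Θ(n^(5/2))

Compare the terms by growth order. For large n, n^a · (log n)^b dominates n^a' · (log n)^b' iff a > a', or (a = a' and b > b'). Ranking the 3 terms shows the dominant one is n^(5/2). Hence f(n) ∈ Θ(n^(5/2)).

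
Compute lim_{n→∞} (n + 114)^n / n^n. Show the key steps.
lim = e^114

Rewrite as (1 + 114/n)^(n). By the standard limit (1 + x/n)^n → e^x, we have (1 + 114/n)^n → e^114, and raising to the 1st power gives e^114.
More precisely, ln[(1 + 114/n)^(n)] = n · ln(1 + 114/n) = n · (114/n + O(1/n^2)) = 114 + O(1/n) → 114.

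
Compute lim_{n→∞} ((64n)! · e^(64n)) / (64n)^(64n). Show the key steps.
lim = ∞

Stirling: (64n)! ~ sqrt(2π·64n) · (64n/e)^(64n). Hence
  (64n)! · e^(64n) / (64n)^(64n) ~ sqrt(2π·64n) = sqrt(2π·64) · sqrt(n) → ∞.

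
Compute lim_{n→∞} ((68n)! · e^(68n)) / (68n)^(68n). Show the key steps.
lim = ∞

Stirling: (68n)! ~ sqrt(2π·68n) · (68n/e)^(68n). Hence
  (68n)! · e^(68n) / (68n)^(68n) ~ sqrt(2π·68n) = sqrt(2π·68) · sqrt(n) → ∞.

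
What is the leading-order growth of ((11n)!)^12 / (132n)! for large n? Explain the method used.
((11n)!)^12/(132n)! ~ ((2π·11n)^(11/2) / sqrt(12)) · 12^(−12·11n)  →  0

Write N = 11n. Stirling: N! ~ sqrt(2π N)(N/e)^N and (12N)! ~ sqrt(2π·12N)·(12N/e)^(12N).
  (N!)^12/(12N)! ~ (2π N)^(12/2) (N/e)^(12N) / [sqrt(2π·12N) (12N/e)^(12N)]
     = (2π N)^(12/2) / sqrt(2π·12N) · (N/(12N))^(12N)
     = (2π N)^((12−1)/2) / sqrt(12) · 12^(−12N).
Since 12^12 > 1, the factor 12^(−12N) decays exponentially, so the ratio → 0. Substituting N = 11n gives the stated form.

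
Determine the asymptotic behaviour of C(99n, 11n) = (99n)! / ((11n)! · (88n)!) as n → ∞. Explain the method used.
C(99n, 11n) ~ (387420489/16777216)^(11n) · sqrt(9/(16π·11n))

Write N = 11n. Apply Stirling to each factorial:
  (9N)! ~ sqrt(2π·9N) · (9N/e)^(9N),
  N! ~ sqrt(2π N) · (N/e)^N,
  (8N)! ~ sqrt(2π·8N) · (8N/e)^(8N).
The exponential factors combine to (9N)^(9N) / (N^N · (8N)^(8N)) = 9^(9N)/8^(8N) = (9^9/8^8)^N = (387420489/16777216)^N.
The square-root prefactors combine to sqrt(2π·9N) / (sqrt(2π N)·sqrt(2π·8N)) = sqrt(9 / (2π·8·N)) = sqrt(9/(16π·11n)).
Substituting N = 11n: C(99n, 11n) ~ (387420489/16777216)^(11n) · sqrt(9/(16π·11n)).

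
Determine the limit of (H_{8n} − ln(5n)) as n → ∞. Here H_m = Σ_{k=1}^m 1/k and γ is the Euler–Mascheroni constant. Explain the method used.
lim = ln(8/5) + γ

By Euler-Maclaurin, H_m = ln m + γ + O(1/m). So
  H_{8n} − ln(5n) = ln(8n) + γ − ln(5n) + O(1/n)
                       = ln(8/5) + γ + O(1/n).
Hence the limit is ln(8/5) + γ.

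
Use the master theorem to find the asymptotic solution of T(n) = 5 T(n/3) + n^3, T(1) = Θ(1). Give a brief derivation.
T(n) = Θ(n^3)

log_3 5 ≈ 1.465. f(n) = n^3 dominates n^(log_3 5) since 3 > 1.465, and the regularity condition a·f(n/b) = 5·(n/3)^3 = (5/27)·n^3 ≤ c·f(n) holds with c = 5/27 ≈ 0.185 < 1. So this is Case 3: T(n) = Θ(f(n)) = Θ(n^3).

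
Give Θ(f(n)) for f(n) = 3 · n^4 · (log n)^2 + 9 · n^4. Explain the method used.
f(n) ∈ Θ(n^4 · (log n)^2)

Compare the terms by growth order. For large n, n^a · (log n)^b dominates n^a' · (log n)^b' iff a > a', or (a = a' and b > b'). Ranking the 2 terms shows the dominant one is 3 · n^4 · (log n)^2. Hence f(n) ∈ Θ(n^4 · (log n)^2).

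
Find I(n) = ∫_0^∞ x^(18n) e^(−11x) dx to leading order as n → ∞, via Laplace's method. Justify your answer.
I(n) ~ (sqrt(2π·18n) / 11) · (18n/(11e))^(18n)

Write the integrand as exp(18n ln x − 11x) and set f(x) = 18n ln x − 11x. Then f'(x) = 18n/x − 11 = 0 at x* = 18n/11, and f''(x*) = −18n/x*^2 = −11^2/(18n). Laplace's method (interior maximum) gives
  I(n) ~ e^(f(x*)) · sqrt(2π / |f''(x*)|)
        = exp(18n ln(18n/11) − 18n) · sqrt(2π · 18n / 11^2)
        = (18n/11)^(18n) e^(−18n) · sqrt(2π·18n) / 11
        = (sqrt(2π·18n) / 11) · (18n/(11e))^(18n).
This matches Γ(18n+1)/11^(18n+1) with Stirling applied to Γ.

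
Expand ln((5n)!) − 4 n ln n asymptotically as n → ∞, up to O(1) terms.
ln((5n)!) − 4 n ln n = n ln n + 5(ln 5 − 1) n + (1/2) ln(2π·5n) + O(1/n)

Stirling: ln((5n)!) = 5n ln(5n) − 5n + (1/2) ln(2π·5n) + O(1/n).
Expand 5n ln(5n) = 5n (ln n + ln 5) = 5n ln n + 5n ln 5.
Subtract 4n ln n: leading term is (5 − 4) n ln n = n ln n. The next term is 5n ln 5 − 5n = 5(ln 5 − 1) n. Then the (1/2) ln(2π·5n) correction.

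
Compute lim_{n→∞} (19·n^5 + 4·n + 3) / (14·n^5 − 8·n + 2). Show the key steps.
lim = 19/14

For large n the leading n^5 terms dominate both numerator and denominator. Dividing top and bottom by n^5, every other term tends to 0, leaving 19/14.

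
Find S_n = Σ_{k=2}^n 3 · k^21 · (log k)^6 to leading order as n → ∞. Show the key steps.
S_n ~ 3 · n^22 · (log n)^6 / 22

By integral comparison, S_n = ∫_1^n 3 · x^21 · (log x)^6 dx + O(n^21 · (log n)^6). For the integral, the leading term of ∫_1^n x^21 (log x)^6 dx is n^22/22 · (log n)^6 (by repeated integration by parts; each step lowers the log-exponent and produces a relatively O(1/log n) correction). Hence S_n ~ 3 · n^22 · (log n)^6 / 22.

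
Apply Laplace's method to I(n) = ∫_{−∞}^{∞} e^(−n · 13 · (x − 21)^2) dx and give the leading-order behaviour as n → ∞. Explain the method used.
I(n) = sqrt(π/(13n))

Here φ(x) = 13 · (x − 21)^2 has its unique minimum at x* = 21 with φ(x*) = 0 and φ''(x*) = 26. Laplace's method gives
  I(n) ~ e^(−n φ(x*)) · sqrt(2π / (n · φ''(x*))) = sqrt(2π / (26n)) = sqrt(π/(13n)).
This is exact: substituting u = (x − 21)·sqrt(13n) gives I(n) = (1/sqrt(13n)) ∫_{−∞}^{∞} e^(−u^2) du = sqrt(π/(13n)).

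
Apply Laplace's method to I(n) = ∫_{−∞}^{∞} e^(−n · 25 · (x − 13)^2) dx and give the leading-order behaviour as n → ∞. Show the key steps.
I(n) = sqrt(π/(25n))

Here φ(x) = 25 · (x − 13)^2 has its unique minimum at x* = 13 with φ(x*) = 0 and φ''(x*) = 50. Laplace's method gives
  I(n) ~ e^(−n φ(x*)) · sqrt(2π / (n · φ''(x*))) = sqrt(2π / (50n)) = sqrt(π/(25n)).
This is exact: substituting u = (x − 13)·sqrt(25n) gives I(n) = (1/sqrt(25n)) ∫_{−∞}^{∞} e^(−u^2) du = sqrt(π/(25n)).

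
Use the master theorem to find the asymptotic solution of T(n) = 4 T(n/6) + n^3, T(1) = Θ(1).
T(n) = Θ(n^3)

log_6 4 ≈ 0.774. f(n) = n^3 dominates n^(log_6 4) since 3 > 0.774, and the regularity condition a·f(n/b) = 4·(n/6)^3 = (4/216)·n^3 ≤ c·f(n) holds with c = 4/216 ≈ 0.0185 < 1. So this is Case 3: T(n) = Θ(f(n)) = Θ(n^3).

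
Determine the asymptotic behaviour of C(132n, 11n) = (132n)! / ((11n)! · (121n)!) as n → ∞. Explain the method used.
C(132n, 11n) ~ (8916100448256/285311670611)^(11n) · sqrt(6/(11π·11n))

Write N = 11n. Apply Stirling to each factorial:
  (12N)! ~ sqrt(2π·12N) · (12N/e)^(12N),
  N! ~ sqrt(2π N) · (N/e)^N,
  (11N)! ~ sqrt(2π·11N) · (11N/e)^(11N).
The exponential factors combine to (12N)^(12N) / (N^N · (11N)^(11N)) = 12^(12N)/11^(11N) = (12^12/11^11)^N = (8916100448256/285311670611)^N.
The square-root prefactors combine to sqrt(2π·12N) / (sqrt(2π N)·sqrt(2π·11N)) = sqrt(12 / (2π·11·N)) = sqrt(6/(11π·11n)).
Substituting N = 11n: C(132n, 11n) ~ (8916100448256/285311670611)^(11n) · sqrt(6/(11π·11n)).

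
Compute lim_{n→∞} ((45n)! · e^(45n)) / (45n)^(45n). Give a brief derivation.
lim = ∞

Stirling: (45n)! ~ sqrt(2π·45n) · (45n/e)^(45n). Hence
  (45n)! · e^(45n) / (45n)^(45n) ~ sqrt(2π·45n) = sqrt(2π·45) · sqrt(n) → ∞.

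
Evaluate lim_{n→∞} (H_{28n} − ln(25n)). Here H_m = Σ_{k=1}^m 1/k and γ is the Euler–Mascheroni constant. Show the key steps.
lim = ln(28/25) + γ

By Euler-Maclaurin, H_m = ln m + γ + O(1/m). So
  H_{28n} − ln(25n) = ln(28n) + γ − ln(25n) + O(1/n)
                       = ln(28/25) + γ + O(1/n).
Hence the limit is ln(28/25) + γ.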